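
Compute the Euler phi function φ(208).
96

208 = 2^4 × 13
φ(n) = n × ∏(1 - 1/p) for each prime p dividing n
φ(208) = 208 × (1 - 1/2) × (1 - 1/13) = 96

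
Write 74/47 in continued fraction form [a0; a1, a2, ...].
[1; 1, 1, 2, 1, 6]

Euclidean algorithm steps:
74 = 1 × 47 + 27
47 = 1 × 27 + 20
27 = 1 × 20 + 7
20 = 2 × 7 + 6
7 = 1 × 6 + 1
6 = 6 × 1 + 0
Continued fraction: [1; 1, 1, 2, 1, 6]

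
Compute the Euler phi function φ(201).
132

201 = 3 × 67
φ(n) = n × ∏(1 - 1/p) for each prime p dividing n
φ(201) = 201 × (1 - 1/3) × (1 - 1/67) = 132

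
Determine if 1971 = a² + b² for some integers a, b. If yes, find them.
Not possible

Factorization: 1971 = 3^3 × 73
By Fermat: n is sum of two squares iff every prime p ≡ 3 (mod 4) appears to even power.
Prime(s) ≡ 3 (mod 4) with odd exponent: [(3, 3)]
Therefore 1971 cannot be expressed as a² + b².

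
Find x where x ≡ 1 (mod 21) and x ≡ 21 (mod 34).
463

Using Chinese Remainder Theorem:
M = 21 × 34 = 714
M1 = 34, M2 = 21
y1 = 34^(-1) mod 21 = 13
y2 = 21^(-1) mod 34 = 13
x = (1×34×13 + 21×21×13) mod 714 = 463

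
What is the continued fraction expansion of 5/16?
[0; 3, 5]

Euclidean algorithm steps:
5 = 0 × 16 + 5
16 = 3 × 5 + 1
5 = 5 × 1 + 0
Continued fraction: [0; 3, 5]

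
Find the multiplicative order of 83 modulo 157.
156

157 is prime, so ord(83) divides φ(157) = 156.
Divisors of 156: 1, 2, 3, 4, 6, 12, 13, 26, 39, 52, 78, 156.
Repeated squaring: 83^1 ≡ 83, 83^2 ≡ 138, 83^4 ≡ 47, 83^8 ≡ 11, 83^16 ≡ 121, 83^32 ≡ 40, 83^64 ≡ 30, 83^128 ≡ 115 (mod 157).
Test 83^d mod 157 for each divisor d in increasing order:
83^1 ≡ 83
83^2 ≡ 138
83^3 = 83^2·83^1 ≡ 150
83^4 ≡ 47
83^6 = 83^4·83^2 ≡ 49
83^12 = 83^8·83^4 ≡ 46
83^13 = 83^8·83^4·83^1 ≡ 50
83^26 = 83^16·83^8·83^2 ≡ 145
83^39 = 83^32·83^4·83^2·83^1 ≡ 28
83^52 = 83^32·83^16·83^4 ≡ 144
83^78 = 83^64·83^8·83^4·83^2 ≡ 156
83^156 = 83^128·83^16·83^8·83^4 ≡ 1  ← first divisor giving 1
The order is 156.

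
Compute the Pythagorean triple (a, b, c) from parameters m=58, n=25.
(2739, 2900, 3989)

Euclid's formula: a = m² - n², b = 2mn, c = m² + n²
m = 58, n = 25
a = 58² - 25² = 3364 - 625 = 2739
b = 2 × 58 × 25 = 2900
c = 58² + 25² = 3364 + 625 = 3989
Verification: 2739² + 2900² = 7502121 + 8410000 = 15912121 = 3989² ✓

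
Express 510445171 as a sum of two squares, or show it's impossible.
Not possible

Factorization: 510445171 = 89 × 179^3
By Fermat: n is sum of two squares iff every prime p ≡ 3 (mod 4) appears to even power.
Prime(s) ≡ 3 (mod 4) with odd exponent: [(179, 3)]
Therefore 510445171 cannot be expressed as a² + b².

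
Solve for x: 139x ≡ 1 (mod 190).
149

gcd(139, 190) = 1, so the inverse exists.
Extended Euclidean algorithm on (190, 139):
190 = 1 × 139 + 51  ⟹  51 = (1)·190 + (-1)·139
139 = 2 × 51 + 37  ⟹  37 = (-2)·190 + (3)·139
51 = 1 × 37 + 14  ⟹  14 = (3)·190 + (-4)·139
37 = 2 × 14 + 9  ⟹  9 = (-8)·190 + (11)·139
14 = 1 × 9 + 5  ⟹  5 = (11)·190 + (-15)·139
9 = 1 × 5 + 4  ⟹  4 = (-19)·190 + (26)·139
5 = 1 × 4 + 1  ⟹  1 = (30)·190 + (-41)·139
So (-41)·139 ≡ 1 (mod 190), i.e. 139^(-1) ≡ -41 ≡ 149 (mod 190).
Check: 139 × 149 = 20711 ≡ 1 (mod 190)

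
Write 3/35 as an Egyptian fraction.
1/12 + 1/420

Greedy algorithm:
3/35: ceiling(35/3) = 12, use 1/12
1/420: ceiling(420/1) = 420, use 1/420
Result: 3/35 = 1/12 + 1/420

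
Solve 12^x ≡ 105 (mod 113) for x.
44

Baby-step giant-step with step n = ⌈√113⌉ = 11.
Baby steps 12^j mod 113 (j:value) for j=0..10: 0:1, 1:12, 2:31, 3:33, 4:57, 5:6, 6:72, 7:73, 8:85, 9:3, 10:36.
Giant-step multiplier: 12^(-11) ≡ 12^(112-11) = 12^101 ≡ 96 (mod 113).
Giant steps γ_i = 105·96^i mod 113: γ_0=105, γ_1=23, γ_2=61, γ_3=93, γ_4=1 (in table at j=0).
x = i·n + j = 4·11 + 0 = 44.
Check: 12^44 ≡ 105 (mod 113).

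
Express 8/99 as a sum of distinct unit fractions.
1/13 + 1/258 + 1/110682

Greedy algorithm:
8/99: ceiling(99/8) = 13, use 1/13
5/1287: ceiling(1287/5) = 258, use 1/258
1/110682: ceiling(110682/1) = 110682, use 1/110682
Result: 8/99 = 1/13 + 1/258 + 1/110682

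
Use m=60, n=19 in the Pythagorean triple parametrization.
(3239, 2280, 3961)

Euclid's formula: a = m² - n², b = 2mn, c = m² + n²
m = 60, n = 19
a = 60² - 19² = 3600 - 361 = 3239
b = 2 × 60 × 19 = 2280
c = 60² + 19² = 3600 + 361 = 3961
Verification: 3239² + 2280² = 10491121 + 5198400 = 15689521 = 3961² ✓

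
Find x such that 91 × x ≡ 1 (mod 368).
275

gcd(91, 368) = 1, so the inverse exists.
Extended Euclidean algorithm on (368, 91):
368 = 4 × 91 + 4  ⟹  4 = (1)·368 + (-4)·91
91 = 22 × 4 + 3  ⟹  3 = (-22)·368 + (89)·91
4 = 1 × 3 + 1  ⟹  1 = (23)·368 + (-93)·91
So (-93)·91 ≡ 1 (mod 368), i.e. 91^(-1) ≡ -93 ≡ 275 (mod 368).
Check: 91 × 275 = 25025 ≡ 1 (mod 368)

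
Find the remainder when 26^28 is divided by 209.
64

Repeated squaring. Binary of 28 = 11100.
26^1 ≡ 26 (mod 209); 26^2 ≡ 49 (mod 209); 26^4 ≡ 102 (mod 209); 26^8 ≡ 163 (mod 209); 26^16 ≡ 26 (mod 209)
26^28 = 26^4 × 26^8 × 26^16 ≡ 64 (mod 209)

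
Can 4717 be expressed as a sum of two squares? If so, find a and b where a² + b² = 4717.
19² + 66² (a=19, b=66)

Factorization: 4717 = 53 × 89
By Fermat: n is sum of two squares iff every prime p ≡ 3 (mod 4) appears to even power.
All primes ≡ 3 (mod 4) appear to even power.
Search a = 0, 1, 2, … for 4717 - a² a perfect square: first hit at a = 19: 4717 - 361 = 4356 = 66².
4717 = 19² + 66² = 361 + 4356 ✓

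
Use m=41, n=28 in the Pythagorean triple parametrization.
(897, 2296, 2465)

Euclid's formula: a = m² - n², b = 2mn, c = m² + n²
m = 41, n = 28
a = 41² - 28² = 1681 - 784 = 897
b = 2 × 41 × 28 = 2296
c = 41² + 28² = 1681 + 784 = 2465
Verification: 897² + 2296² = 804609 + 5271616 = 6076225 = 2465² ✓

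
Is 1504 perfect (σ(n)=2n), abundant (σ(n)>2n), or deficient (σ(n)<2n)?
abundant

Proper divisors of 1504: sum = 1 + 2 + 4 + 8 + 16 + 32 + 47 + 94 + 188 + 376 + 752 = 1520
Since 1520 > 1504, 1504 is abundant.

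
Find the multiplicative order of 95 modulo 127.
14

127 is prime, so ord(95) divides φ(127) = 126.
Divisors of 126: 1, 2, 3, 6, 7, 9, 14, 18, 21, 42, 63, 126.
Repeated squaring: 95^1 ≡ 95, 95^2 ≡ 8, 95^4 ≡ 64, 95^8 ≡ 32, 95^16 ≡ 8, 95^32 ≡ 64, 95^64 ≡ 32 (mod 127).
Test 95^d mod 127 for each divisor d in increasing order:
95^1 ≡ 95
95^2 ≡ 8
95^3 = 95^2·95^1 ≡ 125
95^6 = 95^4·95^2 ≡ 4
95^7 = 95^4·95^2·95^1 ≡ 126
95^9 = 95^8·95^1 ≡ 119
95^14 = 95^8·95^4·95^2 ≡ 1  ← first divisor giving 1
The order is 14.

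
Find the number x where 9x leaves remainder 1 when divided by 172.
153

gcd(9, 172) = 1, so the inverse exists.
Extended Euclidean algorithm on (172, 9):
172 = 19 × 9 + 1  ⟹  1 = (1)·172 + (-19)·9
So (-19)·9 ≡ 1 (mod 172), i.e. 9^(-1) ≡ -19 ≡ 153 (mod 172).
Check: 9 × 153 = 1377 ≡ 1 (mod 172)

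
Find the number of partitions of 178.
571701605655

p(n) counts ways to write n as a sum of positive integers (order ignored).
Euler's pentagonal recurrence: p(k) = p(k-1) + p(k-2) - p(k-5) - p(k-7) + p(k-12) + p(k-15) - ... (offsets j(3j∓1)/2, signs ++--, p(0)=1, p(<0)=0).
DP table for k = 0..177: p(0)=1, p(1)=1, p(2)=2, p(3)=3, p(4)=5, p(5)=7, p(6)=11, p(7)=15, p(8)=22, p(9)=30, p(10)=42, p(11)=56, p(12)=77, p(13)=101, p(14)=135, p(15)=176, p(16)=231, p(17)=297, p(18)=385, p(19)=490, p(20)=627, p(21)=792, p(22)=1002, p(23)=1255, p(24)=1575, p(25)=1958, p(26)=2436, p(27)=3010, p(28)=3718, p(29)=4565, p(30)=5604, p(31)=6842, p(32)=8349, p(33)=10143, p(34)=12310, p(35)=14883, p(36)=17977, p(37)=21637, p(38)=26015, p(39)=31185, p(40)=37338, p(41)=44583, p(42)=53174, p(43)=63261, p(44)=75175, p(45)=89134, p(46)=105558, p(47)=124754, p(48)=147273, p(49)=173525, p(50)=204226, p(51)=239943, p(52)=281589, p(53)=329931, p(54)=386155, p(55)=451276, p(56)=526823, p(57)=614154, p(58)=715220, p(59)=831820, p(60)=966467, p(61)=1121505, p(62)=1300156, p(63)=1505499, p(64)=1741630, p(65)=2012558, p(66)=2323520, p(67)=2679689, p(68)=3087735, p(69)=3554345, p(70)=4087968, p(71)=4697205, p(72)=5392783, p(73)=6185689, p(74)=7089500, p(75)=8118264, p(76)=9289091, p(77)=10619863, p(78)=12132164, p(79)=13848650, p(80)=15796476, p(81)=18004327, p(82)=20506255, p(83)=23338469, p(84)=26543660, p(85)=30167357, p(86)=34262962, p(87)=38887673, p(88)=44108109, p(89)=49995925, p(90)=56634173, p(91)=64112359, p(92)=72533807, p(93)=82010177, p(94)=92669720, p(95)=104651419, p(96)=118114304, p(97)=133230930, p(98)=150198136, p(99)=169229875, p(100)=190569292, p(101)=214481126, p(102)=241265379, p(103)=271248950, p(104)=304801365, p(105)=342325709, p(106)=384276336, p(107)=431149389, p(108)=483502844, p(109)=541946240, p(110)=607163746, p(111)=679903203, p(112)=761002156, p(113)=851376628, p(114)=952050665, p(115)=1064144451, p(116)=1188908248, p(117)=1327710076, p(118)=1482074143, p(119)=1653668665, p(120)=1844349560, p(121)=2056148051, p(122)=2291320912, p(123)=2552338241, p(124)=2841940500, p(125)=3163127352, p(126)=3519222692, p(127)=3913864295, p(128)=4351078600, p(129)=4835271870, p(130)=5371315400, p(131)=5964539504, p(132)=6620830889, p(133)=7346629512, p(134)=8149040695, p(135)=9035836076, p(136)=10015581680, p(137)=11097645016, p(138)=12292341831, p(139)=13610949895, p(140)=15065878135, p(141)=16670689208, p(142)=18440293320, p(143)=20390982757, p(144)=22540654445, p(145)=24908858009, p(146)=27517052599, p(147)=30388671978, p(148)=33549419497, p(149)=37027355200, p(150)=40853235313, p(151)=45060624582, p(152)=49686288421, p(153)=54770336324, p(154)=60356673280, p(155)=66493182097, p(156)=73232243759, p(157)=80630964769, p(158)=88751778802, p(159)=97662728555, p(160)=107438159466, p(161)=118159068427, p(162)=129913904637, p(163)=142798995930, p(164)=156919475295, p(165)=172389800255, p(166)=189334822579, p(167)=207890420102, p(168)=228204732751, p(169)=250438925115, p(170)=274768617130, p(171)=301384802048, p(172)=330495499613, p(173)=362326859895, p(174)=397125074750, p(175)=435157697830, p(176)=476715857290, p(177)=522115831195.
Final step: p(178) = p(177) + p(176) - p(173) - p(171) + p(166) + p(163) - p(156) - p(152) + p(143) + p(138) - p(127) - p(121) + p(108) + p(101) - p(86) - p(78) + p(61) + p(52) - p(33) - p(23) + p(2)
= 522115831195 + 476715857290 - 362326859895 - 301384802048 + 189334822579 + 142798995930 - 73232243759 - 49686288421 + 20390982757 + 12292341831 - 3913864295 - 2056148051 + 483502844 + 214481126 - 34262962 - 12132164 + 1121505 + 281589 - 10143 - 1255 + 2
= 571701605655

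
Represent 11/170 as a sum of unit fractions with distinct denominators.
1/16 + 1/454 + 1/308720

Greedy algorithm:
11/170: ceiling(170/11) = 16, use 1/16
3/1360: ceiling(1360/3) = 454, use 1/454
1/308720: ceiling(308720/1) = 308720, use 1/308720
Result: 11/170 = 1/16 + 1/454 + 1/308720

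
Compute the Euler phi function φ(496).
240

496 = 2^4 × 31
φ(n) = n × ∏(1 - 1/p) for each prime p dividing n
φ(496) = 496 × (1 - 1/2) × (1 - 1/31) = 240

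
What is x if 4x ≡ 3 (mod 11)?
x ≡ 9 (mod 11)

gcd(4, 11) = 1, which divides 3, so solutions exist.
Find 4^(-1) mod 11 by the extended Euclidean algorithm:
11 = 2 × 4 + 3  ⟹  3 = (1)·11 + (-2)·4
4 = 1 × 3 + 1  ⟹  1 = (-1)·11 + (3)·4
So (3)·4 ≡ 1 (mod 11), i.e. 4^(-1) ≡ 3 (mod 11).
x ≡ 3 × 3 = 9 ≡ 9 (mod 11).
Check: 4 × 9 = 36 ≡ 3 (mod 11).
Unique solution: x ≡ 9 (mod 11)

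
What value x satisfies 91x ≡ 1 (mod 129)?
112

gcd(91, 129) = 1, so the inverse exists.
Extended Euclidean algorithm on (129, 91):
129 = 1 × 91 + 38  ⟹  38 = (1)·129 + (-1)·91
91 = 2 × 38 + 15  ⟹  15 = (-2)·129 + (3)·91
38 = 2 × 15 + 8  ⟹  8 = (5)·129 + (-7)·91
15 = 1 × 8 + 7  ⟹  7 = (-7)·129 + (10)·91
8 = 1 × 7 + 1  ⟹  1 = (12)·129 + (-17)·91
So (-17)·91 ≡ 1 (mod 129), i.e. 91^(-1) ≡ -17 ≡ 112 (mod 129).
Check: 91 × 112 = 10192 ≡ 1 (mod 129)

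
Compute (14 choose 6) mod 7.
0

Using Lucas' theorem:
Write n=14 and k=6 in base 7:
n in base 7: [2, 0]
k in base 7: [0, 6]
C(14,6) mod 7 = ∏ C(n_i, k_i) mod 7
Digit binomials (mod 7): C(2,0) = 1; C(0,6) = 0 (k_i > n_i)
Product: 1 × 0 = 0 ≡ 0 (mod 7)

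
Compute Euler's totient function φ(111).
72

111 = 3 × 37
φ(n) = n × ∏(1 - 1/p) for each prime p dividing n
φ(111) = 111 × (1 - 1/3) × (1 - 1/37) = 72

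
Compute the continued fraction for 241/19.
[12; 1, 2, 6]

Euclidean algorithm steps:
241 = 12 × 19 + 13
19 = 1 × 13 + 6
13 = 2 × 6 + 1
6 = 6 × 1 + 0
Continued fraction: [12; 1, 2, 6]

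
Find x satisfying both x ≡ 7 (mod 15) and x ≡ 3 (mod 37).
262

Using Chinese Remainder Theorem:
M = 15 × 37 = 555
M1 = 37, M2 = 15
y1 = 37^(-1) mod 15 = 13
y2 = 15^(-1) mod 37 = 5
x = (7×37×13 + 3×15×5) mod 555 = 262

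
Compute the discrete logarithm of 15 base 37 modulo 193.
17

Baby-step giant-step with step n = ⌈√193⌉ = 14.
Baby steps 37^j mod 193 (j:value) for j=0..13: 0:1, 1:37, 2:18, 3:87, 4:131, 5:22, 6:42, 7:10, 8:177, 9:180, 10:98, 11:152, 12:27, 13:34.
Giant-step multiplier: 37^(-14) ≡ 37^(192-14) = 37^178 ≡ 83 (mod 193).
Giant steps γ_i = 15·83^i mod 193: γ_0=15, γ_1=87 (in table at j=3).
x = i·n + j = 1·14 + 3 = 17.
Check: 37^17 ≡ 15 (mod 193).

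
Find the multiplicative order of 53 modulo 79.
78

79 is prime, so ord(53) divides φ(79) = 78.
Divisors of 78: 1, 2, 3, 6, 13, 26, 39, 78.
Repeated squaring: 53^1 ≡ 53, 53^2 ≡ 44, 53^4 ≡ 40, 53^8 ≡ 20, 53^16 ≡ 5, 53^32 ≡ 25, 53^64 ≡ 72 (mod 79).
Test 53^d mod 79 for each divisor d in increasing order:
53^1 ≡ 53
53^2 ≡ 44
53^3 = 53^2·53^1 ≡ 41
53^6 = 53^4·53^2 ≡ 22
53^13 = 53^8·53^4·53^1 ≡ 56
53^26 = 53^16·53^8·53^2 ≡ 55
53^39 = 53^32·53^4·53^2·53^1 ≡ 78
53^78 = 53^64·53^8·53^4·53^2 ≡ 1  ← first divisor giving 1
The order is 78.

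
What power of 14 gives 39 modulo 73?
49

Baby-step giant-step with step n = ⌈√73⌉ = 9.
Baby steps 14^j mod 73 (j:value) for j=0..8: 0:1, 1:14, 2:50, 3:43, 4:18, 5:33, 6:24, 7:44, 8:32.
Giant-step multiplier: 14^(-9) ≡ 14^(72-9) = 14^63 ≡ 22 (mod 73).
Giant steps γ_i = 39·22^i mod 73: γ_0=39, γ_1=55, γ_2=42, γ_3=48, γ_4=34, γ_5=18 (in table at j=4).
x = i·n + j = 5·9 + 4 = 49.
Check: 14^49 ≡ 39 (mod 73).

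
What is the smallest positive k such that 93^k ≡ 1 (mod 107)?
106

107 is prime, so ord(93) divides φ(107) = 106.
Divisors of 106: 1, 2, 53, 106.
Repeated squaring: 93^1 ≡ 93, 93^2 ≡ 89, 93^4 ≡ 3, 93^8 ≡ 9, 93^16 ≡ 81, 93^32 ≡ 34, 93^64 ≡ 86 (mod 107).
Test 93^d mod 107 for each divisor d in increasing order:
93^1 ≡ 93
93^2 ≡ 89
93^53 = 93^32·93^16·93^4·93^1 ≡ 106
93^106 = 93^64·93^32·93^8·93^2 ≡ 1  ← first divisor giving 1
The order is 106.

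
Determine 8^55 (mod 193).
179

Repeated squaring. Binary of 55 = 110111.
8^1 ≡ 8 (mod 193); 8^2 ≡ 64 (mod 193); 8^4 ≡ 43 (mod 193); 8^8 ≡ 112 (mod 193); 8^16 ≡ 192 (mod 193); 8^32 ≡ 1 (mod 193)
8^55 = 8^1 × 8^2 × 8^4 × 8^16 × 8^32 ≡ 179 (mod 193)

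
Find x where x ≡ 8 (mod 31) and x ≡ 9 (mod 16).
473

Using Chinese Remainder Theorem:
M = 31 × 16 = 496
M1 = 16, M2 = 31
y1 = 16^(-1) mod 31 = 2
y2 = 31^(-1) mod 16 = 15
x = (8×16×2 + 9×31×15) mod 496 = 473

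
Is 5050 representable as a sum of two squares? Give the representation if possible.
3² + 71² (a=3, b=71)

Factorization: 5050 = 2 × 5^2 × 101
By Fermat: n is sum of two squares iff every prime p ≡ 3 (mod 4) appears to even power.
All primes ≡ 3 (mod 4) appear to even power.
Search a = 0, 1, 2, … for 5050 - a² a perfect square: first hit at a = 3: 5050 - 9 = 5041 = 71².
5050 = 3² + 71² = 9 + 5041 ✓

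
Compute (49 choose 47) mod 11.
10

Using Lucas' theorem:
Write n=49 and k=47 in base 11:
n in base 11: [4, 5]
k in base 11: [4, 3]
C(49,47) mod 11 = ∏ C(n_i, k_i) mod 11
Digit binomials (mod 11): C(4,4) = 1; C(5,3) = 10
Product: 1 × 10 = 10 ≡ 10 (mod 11)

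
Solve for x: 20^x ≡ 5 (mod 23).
9

Baby-step giant-step with step n = ⌈√23⌉ = 5.
Baby steps 20^j mod 23 (j:value) for j=0..4: 0:1, 1:20, 2:9, 3:19, 4:12.
Giant-step multiplier: 20^(-5) ≡ 20^(22-5) = 20^17 ≡ 7 (mod 23).
Giant steps γ_i = 5·7^i mod 23: γ_0=5, γ_1=12 (in table at j=4).
x = i·n + j = 1·5 + 4 = 9.
Check: 20^9 ≡ 5 (mod 23).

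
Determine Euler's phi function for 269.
268

269 = 269
φ(n) = n × ∏(1 - 1/p) for each prime p dividing n
φ(269) = 269 × (1 - 1/269) = 268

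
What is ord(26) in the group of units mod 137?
136

137 is prime, so ord(26) divides φ(137) = 136.
Divisors of 136: 1, 2, 4, 8, 17, 34, 68, 136.
Repeated squaring: 26^1 ≡ 26, 26^2 ≡ 128, 26^4 ≡ 81, 26^8 ≡ 122, 26^16 ≡ 88, 26^32 ≡ 72, 26^64 ≡ 115, 26^128 ≡ 73 (mod 137).
Test 26^d mod 137 for each divisor d in increasing order:
26^1 ≡ 26
26^2 ≡ 128
26^4 ≡ 81
26^8 ≡ 122
26^17 = 26^16·26^1 ≡ 96
26^34 = 26^32·26^2 ≡ 37
26^68 = 26^64·26^4 ≡ 136
26^136 = 26^128·26^8 ≡ 1  ← first divisor giving 1
The order is 136.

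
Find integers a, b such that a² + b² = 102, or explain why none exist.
Not possible

Factorization: 102 = 2 × 3 × 17
By Fermat: n is sum of two squares iff every prime p ≡ 3 (mod 4) appears to even power.
Prime(s) ≡ 3 (mod 4) with odd exponent: [(3, 1)]
Therefore 102 cannot be expressed as a² + b².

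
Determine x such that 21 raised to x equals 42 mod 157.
82

Baby-step giant-step with step n = ⌈√157⌉ = 13.
Baby steps 21^j mod 157 (j:value) for j=0..12: 0:1, 1:21, 2:127, 3:155, 4:115, 5:60, 6:4, 7:84, 8:37, 9:149, 10:146, 11:83, 12:16.
Giant-step multiplier: 21^(-13) ≡ 21^(156-13) = 21^143 ≡ 50 (mod 157).
Giant steps γ_i = 42·50^i mod 157: γ_0=42, γ_1=59, γ_2=124, γ_3=77, γ_4=82, γ_5=18, γ_6=115 (in table at j=4).
x = i·n + j = 6·13 + 4 = 82.
Check: 21^82 ≡ 42 (mod 157).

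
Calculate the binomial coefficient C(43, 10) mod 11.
1

Using Lucas' theorem:
Write n=43 and k=10 in base 11:
n in base 11: [3, 10]
k in base 11: [0, 10]
C(43,10) mod 11 = ∏ C(n_i, k_i) mod 11
Digit binomials (mod 11): C(3,0) = 1; C(10,10) = 1
Product: 1 × 1 = 1 ≡ 1 (mod 11)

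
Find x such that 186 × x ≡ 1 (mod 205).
151

gcd(186, 205) = 1, so the inverse exists.
Extended Euclidean algorithm on (205, 186):
205 = 1 × 186 + 19  ⟹  19 = (1)·205 + (-1)·186
186 = 9 × 19 + 15  ⟹  15 = (-9)·205 + (10)·186
19 = 1 × 15 + 4  ⟹  4 = (10)·205 + (-11)·186
15 = 3 × 4 + 3  ⟹  3 = (-39)·205 + (43)·186
4 = 1 × 3 + 1  ⟹  1 = (49)·205 + (-54)·186
So (-54)·186 ≡ 1 (mod 205), i.e. 186^(-1) ≡ -54 ≡ 151 (mod 205).
Check: 186 × 151 = 28086 ≡ 1 (mod 205)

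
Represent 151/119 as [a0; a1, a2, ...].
[1; 3, 1, 2, 1, 1, 4]

Euclidean algorithm steps:
151 = 1 × 119 + 32
119 = 3 × 32 + 23
32 = 1 × 23 + 9
23 = 2 × 9 + 5
9 = 1 × 5 + 4
5 = 1 × 4 + 1
4 = 4 × 1 + 0
Continued fraction: [1; 3, 1, 2, 1, 1, 4]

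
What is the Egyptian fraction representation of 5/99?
1/20 + 1/1980

Greedy algorithm:
5/99: ceiling(99/5) = 20, use 1/20
1/1980: ceiling(1980/1) = 1980, use 1/1980
Result: 5/99 = 1/20 + 1/1980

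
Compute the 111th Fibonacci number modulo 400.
114

Matrix identity: Q^n = [[F_(n+1), F_n], [F_n, F_(n-1)]] with Q = [[1,1],[1,0]].
n = 111 = 1101111₂. Square-and-multiply, entries mod 400:
Q^1 = [[1,1],[1,0]]
Q^3 = (Q^1)²·Q = [[3,2],[2,1]]
Q^6 = (Q^3)² = [[13,8],[8,5]]
Q^13 = (Q^6)²·Q = [[377,233],[233,144]]
Q^27 = (Q^13)²·Q = [[211,18],[18,193]]
Q^55 = (Q^27)²·Q = [[117,45],[45,72]]
Q^111 = (Q^55)²·Q = [[219,114],[114,105]]
F_111 mod 400 = Q^111[0][1] = 114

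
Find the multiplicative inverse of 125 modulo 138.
53

gcd(125, 138) = 1, so the inverse exists.
Extended Euclidean algorithm on (138, 125):
138 = 1 × 125 + 13  ⟹  13 = (1)·138 + (-1)·125
125 = 9 × 13 + 8  ⟹  8 = (-9)·138 + (10)·125
13 = 1 × 8 + 5  ⟹  5 = (10)·138 + (-11)·125
8 = 1 × 5 + 3  ⟹  3 = (-19)·138 + (21)·125
5 = 1 × 3 + 2  ⟹  2 = (29)·138 + (-32)·125
3 = 1 × 2 + 1  ⟹  1 = (-48)·138 + (53)·125
So (53)·125 ≡ 1 (mod 138), i.e. 125^(-1) ≡ 53 (mod 138).
Check: 125 × 53 = 6625 ≡ 1 (mod 138)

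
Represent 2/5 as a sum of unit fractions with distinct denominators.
1/3 + 1/15

Greedy algorithm:
2/5: ceiling(5/2) = 3, use 1/3
1/15: ceiling(15/1) = 15, use 1/15
Result: 2/5 = 1/3 + 1/15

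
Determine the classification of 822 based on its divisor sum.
abundant

Proper divisors of 822: sum = 1 + 2 + 3 + 6 + 137 + 274 + 411 = 834
Since 834 > 822, 822 is abundant.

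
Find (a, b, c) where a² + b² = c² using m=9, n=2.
(77, 36, 85)

Euclid's formula: a = m² - n², b = 2mn, c = m² + n²
m = 9, n = 2
a = 9² - 2² = 81 - 4 = 77
b = 2 × 9 × 2 = 36
c = 9² + 2² = 81 + 4 = 85
Verification: 77² + 36² = 5929 + 1296 = 7225 = 85² ✓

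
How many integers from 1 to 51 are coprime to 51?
32

51 = 3 × 17
φ(n) = n × ∏(1 - 1/p) for each prime p dividing n
φ(51) = 51 × (1 - 1/3) × (1 - 1/17) = 32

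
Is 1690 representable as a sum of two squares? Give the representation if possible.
3² + 41² (a=3, b=41)

Factorization: 1690 = 2 × 5 × 13^2
By Fermat: n is sum of two squares iff every prime p ≡ 3 (mod 4) appears to even power.
All primes ≡ 3 (mod 4) appear to even power.
Search a = 0, 1, 2, … for 1690 - a² a perfect square: first hit at a = 3: 1690 - 9 = 1681 = 41².
1690 = 3² + 41² = 9 + 1681 ✓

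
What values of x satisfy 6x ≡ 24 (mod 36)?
x ≡ 4 (mod 6)

gcd(6, 36) = 6, which divides 24, so solutions exist.
Divide through by 6: x ≡ 4 (mod 6).
The coefficient of x is now 1, so x ≡ 4 (mod 6).
Check: 6 × 4 = 24 ≡ 24 (mod 36).
x ≡ 4 (mod 6), giving 6 solutions mod 36.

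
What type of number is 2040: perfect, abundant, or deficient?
abundant

Proper divisors of 2040: sum = 1 + 2 + 3 + 4 + 5 + 6 + 8 + 10 + ... + 408 + 510 + 680 + 1020 (31 divisors) = 4440
Since 4440 > 2040, 2040 is abundant.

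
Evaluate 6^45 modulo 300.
276

Repeated squaring. Binary of 45 = 101101.
6^1 ≡ 6 (mod 300); 6^2 ≡ 36 (mod 300); 6^4 ≡ 96 (mod 300); 6^8 ≡ 216 (mod 300); 6^16 ≡ 156 (mod 300); 6^32 ≡ 36 (mod 300)
6^45 = 6^1 × 6^4 × 6^8 × 6^32 ≡ 276 (mod 300)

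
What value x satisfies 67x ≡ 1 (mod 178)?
93

gcd(67, 178) = 1, so the inverse exists.
Extended Euclidean algorithm on (178, 67):
178 = 2 × 67 + 44  ⟹  44 = (1)·178 + (-2)·67
67 = 1 × 44 + 23  ⟹  23 = (-1)·178 + (3)·67
44 = 1 × 23 + 21  ⟹  21 = (2)·178 + (-5)·67
23 = 1 × 21 + 2  ⟹  2 = (-3)·178 + (8)·67
21 = 10 × 2 + 1  ⟹  1 = (32)·178 + (-85)·67
So (-85)·67 ≡ 1 (mod 178), i.e. 67^(-1) ≡ -85 ≡ 93 (mod 178).
Check: 67 × 93 = 6231 ≡ 1 (mod 178)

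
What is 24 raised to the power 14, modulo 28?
16

Repeated squaring. Binary of 14 = 1110.
24^1 ≡ 24 (mod 28); 24^2 ≡ 16 (mod 28); 24^4 ≡ 4 (mod 28); 24^8 ≡ 16 (mod 28)
24^14 = 24^2 × 24^4 × 24^8 ≡ 16 (mod 28)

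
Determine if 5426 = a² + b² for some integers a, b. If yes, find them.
49² + 55² (a=49, b=55)

Factorization: 5426 = 2 × 2713
By Fermat: n is sum of two squares iff every prime p ≡ 3 (mod 4) appears to even power.
All primes ≡ 3 (mod 4) appear to even power.
Search a = 0, 1, 2, … for 5426 - a² a perfect square: first hit at a = 49: 5426 - 2401 = 3025 = 55².
5426 = 49² + 55² = 2401 + 3025 ✓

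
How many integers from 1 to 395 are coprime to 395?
312

395 = 5 × 79
φ(n) = n × ∏(1 - 1/p) for each prime p dividing n
φ(395) = 395 × (1 - 1/5) × (1 - 1/79) = 312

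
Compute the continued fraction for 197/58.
[3; 2, 1, 1, 11]

Euclidean algorithm steps:
197 = 3 × 58 + 23
58 = 2 × 23 + 12
23 = 1 × 12 + 11
12 = 1 × 11 + 1
11 = 11 × 1 + 0
Continued fraction: [3; 2, 1, 1, 11]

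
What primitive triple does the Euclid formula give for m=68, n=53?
(1815, 7208, 7433)

Euclid's formula: a = m² - n², b = 2mn, c = m² + n²
m = 68, n = 53
a = 68² - 53² = 4624 - 2809 = 1815
b = 2 × 68 × 53 = 7208
c = 68² + 53² = 4624 + 2809 = 7433
Verification: 1815² + 7208² = 3294225 + 51955264 = 55249489 = 7433² ✓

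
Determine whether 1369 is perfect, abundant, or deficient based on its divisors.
deficient

Proper divisors of 1369: sum = 1 + 37 = 38
Since 38 < 1369, 1369 is deficient.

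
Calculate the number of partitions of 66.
2323520

p(n) counts ways to write n as a sum of positive integers (order ignored).
Euler's pentagonal recurrence: p(k) = p(k-1) + p(k-2) - p(k-5) - p(k-7) + p(k-12) + p(k-15) - ... (offsets j(3j∓1)/2, signs ++--, p(0)=1, p(<0)=0).
DP table for k = 0..65: p(0)=1, p(1)=1, p(2)=2, p(3)=3, p(4)=5, p(5)=7, p(6)=11, p(7)=15, p(8)=22, p(9)=30, p(10)=42, p(11)=56, p(12)=77, p(13)=101, p(14)=135, p(15)=176, p(16)=231, p(17)=297, p(18)=385, p(19)=490, p(20)=627, p(21)=792, p(22)=1002, p(23)=1255, p(24)=1575, p(25)=1958, p(26)=2436, p(27)=3010, p(28)=3718, p(29)=4565, p(30)=5604, p(31)=6842, p(32)=8349, p(33)=10143, p(34)=12310, p(35)=14883, p(36)=17977, p(37)=21637, p(38)=26015, p(39)=31185, p(40)=37338, p(41)=44583, p(42)=53174, p(43)=63261, p(44)=75175, p(45)=89134, p(46)=105558, p(47)=124754, p(48)=147273, p(49)=173525, p(50)=204226, p(51)=239943, p(52)=281589, p(53)=329931, p(54)=386155, p(55)=451276, p(56)=526823, p(57)=614154, p(58)=715220, p(59)=831820, p(60)=966467, p(61)=1121505, p(62)=1300156, p(63)=1505499, p(64)=1741630, p(65)=2012558.
Final step: p(66) = p(65) + p(64) - p(61) - p(59) + p(54) + p(51) - p(44) - p(40) + p(31) + p(26) - p(15) - p(9)
= 2012558 + 1741630 - 1121505 - 831820 + 386155 + 239943 - 75175 - 37338 + 6842 + 2436 - 176 - 30
= 2323520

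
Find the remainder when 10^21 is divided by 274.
264

Repeated squaring. Binary of 21 = 10101.
10^1 ≡ 10 (mod 274); 10^2 ≡ 100 (mod 274); 10^4 ≡ 136 (mod 274); 10^8 ≡ 138 (mod 274); 10^16 ≡ 138 (mod 274)
10^21 = 10^1 × 10^4 × 10^16 ≡ 264 (mod 274)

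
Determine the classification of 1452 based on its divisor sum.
abundant

Proper divisors of 1452: sum = 1 + 2 + 3 + 4 + 6 + 11 + 12 + 22 + ... + 242 + 363 + 484 + 726 (17 divisors) = 2272
Since 2272 > 1452, 1452 is abundant.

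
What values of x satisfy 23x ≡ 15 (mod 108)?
x ≡ 57 (mod 108)

gcd(23, 108) = 1, which divides 15, so solutions exist.
Find 23^(-1) mod 108 by the extended Euclidean algorithm:
108 = 4 × 23 + 16  ⟹  16 = (1)·108 + (-4)·23
23 = 1 × 16 + 7  ⟹  7 = (-1)·108 + (5)·23
16 = 2 × 7 + 2  ⟹  2 = (3)·108 + (-14)·23
7 = 3 × 2 + 1  ⟹  1 = (-10)·108 + (47)·23
So (47)·23 ≡ 1 (mod 108), i.e. 23^(-1) ≡ 47 (mod 108).
x ≡ 47 × 15 = 705 ≡ 57 (mod 108).
Check: 23 × 57 = 1311 ≡ 15 (mod 108).
Unique solution: x ≡ 57 (mod 108)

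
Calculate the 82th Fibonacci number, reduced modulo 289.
191

Matrix identity: Q^n = [[F_(n+1), F_n], [F_n, F_(n-1)]] with Q = [[1,1],[1,0]].
n = 82 = 1010010₂. Square-and-multiply, entries mod 289:
Q^1 = [[1,1],[1,0]]
Q^2 = (Q^1)² = [[2,1],[1,1]]
Q^5 = (Q^2)²·Q = [[8,5],[5,3]]
Q^10 = (Q^5)² = [[89,55],[55,34]]
Q^20 = (Q^10)² = [[253,118],[118,135]]
Q^41 = (Q^20)²·Q = [[25,192],[192,122]]
Q^82 = (Q^41)² = [[208,191],[191,17]]
F_82 mod 289 = Q^82[0][1] = 191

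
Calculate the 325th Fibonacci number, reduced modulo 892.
33

Matrix identity: Q^n = [[F_(n+1), F_n], [F_n, F_(n-1)]] with Q = [[1,1],[1,0]].
n = 325 = 101000101₂. Square-and-multiply, entries mod 892:
Q^1 = [[1,1],[1,0]]
Q^2 = (Q^1)² = [[2,1],[1,1]]
Q^5 = (Q^2)²·Q = [[8,5],[5,3]]
Q^10 = (Q^5)² = [[89,55],[55,34]]
Q^20 = (Q^10)² = [[242,521],[521,613]]
Q^40 = (Q^20)² = [[857,347],[347,510]]
Q^81 = (Q^40)²·Q = [[127,322],[322,697]]
Q^162 = (Q^81)² = [[285,404],[404,773]]
Q^325 = (Q^162)²·Q = [[197,33],[33,164]]
F_325 mod 892 = Q^325[0][1] = 33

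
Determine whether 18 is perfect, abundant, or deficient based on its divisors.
abundant

Proper divisors of 18: sum = 1 + 2 + 3 + 6 + 9 = 21
Since 21 > 18, 18 is abundant.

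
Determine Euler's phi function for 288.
96

288 = 2^5 × 3^2
φ(n) = n × ∏(1 - 1/p) for each prime p dividing n
φ(288) = 288 × (1 - 1/2) × (1 - 1/3) = 96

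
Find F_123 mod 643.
533

Matrix identity: Q^n = [[F_(n+1), F_n], [F_n, F_(n-1)]] with Q = [[1,1],[1,0]].
n = 123 = 1111011₂. Square-and-multiply, entries mod 643:
Q^1 = [[1,1],[1,0]]
Q^3 = (Q^1)²·Q = [[3,2],[2,1]]
Q^7 = (Q^3)²·Q = [[21,13],[13,8]]
Q^15 = (Q^7)²·Q = [[344,610],[610,377]]
Q^30 = (Q^15)² = [[470,641],[641,472]]
Q^61 = (Q^30)²·Q = [[400,355],[355,45]]
Q^123 = (Q^61)²·Q = [[330,533],[533,440]]
F_123 mod 643 = Q^123[0][1] = 533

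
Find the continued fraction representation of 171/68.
[2; 1, 1, 16, 2]

Euclidean algorithm steps:
171 = 2 × 68 + 35
68 = 1 × 35 + 33
35 = 1 × 33 + 2
33 = 16 × 2 + 1
2 = 2 × 1 + 0
Continued fraction: [2; 1, 1, 16, 2]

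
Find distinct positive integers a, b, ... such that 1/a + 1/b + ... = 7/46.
1/7 + 1/108 + 1/17388

Greedy algorithm:
7/46: ceiling(46/7) = 7, use 1/7
3/322: ceiling(322/3) = 108, use 1/108
1/17388: ceiling(17388/1) = 17388, use 1/17388
Result: 7/46 = 1/7 + 1/108 + 1/17388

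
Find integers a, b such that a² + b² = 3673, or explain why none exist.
37² + 48² (a=37, b=48)

Factorization: 3673 = 3673
By Fermat: n is sum of two squares iff every prime p ≡ 3 (mod 4) appears to even power.
All primes ≡ 3 (mod 4) appear to even power.
Search a = 0, 1, 2, … for 3673 - a² a perfect square: first hit at a = 37: 3673 - 1369 = 2304 = 48².
3673 = 37² + 48² = 1369 + 2304 ✓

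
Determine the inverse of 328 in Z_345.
142

gcd(328, 345) = 1, so the inverse exists.
Extended Euclidean algorithm on (345, 328):
345 = 1 × 328 + 17  ⟹  17 = (1)·345 + (-1)·328
328 = 19 × 17 + 5  ⟹  5 = (-19)·345 + (20)·328
17 = 3 × 5 + 2  ⟹  2 = (58)·345 + (-61)·328
5 = 2 × 2 + 1  ⟹  1 = (-135)·345 + (142)·328
So (142)·328 ≡ 1 (mod 345), i.e. 328^(-1) ≡ 142 (mod 345).
Check: 328 × 142 = 46576 ≡ 1 (mod 345)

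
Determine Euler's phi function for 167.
166

167 = 167
φ(n) = n × ∏(1 - 1/p) for each prime p dividing n
φ(167) = 167 × (1 - 1/167) = 166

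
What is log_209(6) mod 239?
182

Baby-step giant-step with step n = ⌈√239⌉ = 16.
Baby steps 209^j mod 239 (j:value) for j=0..15: 0:1, 1:209, 2:183, 3:7, 4:29, 5:86, 6:49, 7:203, 8:124, 9:104, 10:226, 11:151, 12:11, 13:148, 14:101, 15:77.
Giant-step multiplier: 209^(-16) ≡ 209^(238-16) = 209^222 ≡ 3 (mod 239).
Giant steps γ_i = 6·3^i mod 239: γ_0=6, γ_1=18, γ_2=54, γ_3=162, γ_4=8, γ_5=24, γ_6=72, γ_7=216, γ_8=170, γ_9=32, γ_10=96, γ_11=49 (in table at j=6).
x = i·n + j = 11·16 + 6 = 182.
Check: 209^182 ≡ 6 (mod 239).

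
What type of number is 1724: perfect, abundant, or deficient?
deficient

Proper divisors of 1724: sum = 1 + 2 + 4 + 431 + 862 = 1300
Since 1300 < 1724, 1724 is deficient.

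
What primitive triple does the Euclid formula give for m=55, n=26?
(2349, 2860, 3701)

Euclid's formula: a = m² - n², b = 2mn, c = m² + n²
m = 55, n = 26
a = 55² - 26² = 3025 - 676 = 2349
b = 2 × 55 × 26 = 2860
c = 55² + 26² = 3025 + 676 = 3701
Verification: 2349² + 2860² = 5517801 + 8179600 = 13697401 = 3701² ✓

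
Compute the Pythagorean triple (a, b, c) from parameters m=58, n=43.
(1515, 4988, 5213)

Euclid's formula: a = m² - n², b = 2mn, c = m² + n²
m = 58, n = 43
a = 58² - 43² = 3364 - 1849 = 1515
b = 2 × 58 × 43 = 4988
c = 58² + 43² = 3364 + 1849 = 5213
Verification: 1515² + 4988² = 2295225 + 24880144 = 27175369 = 5213² ✓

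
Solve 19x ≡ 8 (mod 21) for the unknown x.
x ≡ 17 (mod 21)

gcd(19, 21) = 1, which divides 8, so solutions exist.
Find 19^(-1) mod 21 by the extended Euclidean algorithm:
21 = 1 × 19 + 2  ⟹  2 = (1)·21 + (-1)·19
19 = 9 × 2 + 1  ⟹  1 = (-9)·21 + (10)·19
So (10)·19 ≡ 1 (mod 21), i.e. 19^(-1) ≡ 10 (mod 21).
x ≡ 10 × 8 = 80 ≡ 17 (mod 21).
Check: 19 × 17 = 323 ≡ 8 (mod 21).
Unique solution: x ≡ 17 (mod 21)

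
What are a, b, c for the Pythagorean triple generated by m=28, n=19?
(423, 1064, 1145)

Euclid's formula: a = m² - n², b = 2mn, c = m² + n²
m = 28, n = 19
a = 28² - 19² = 784 - 361 = 423
b = 2 × 28 × 19 = 1064
c = 28² + 19² = 784 + 361 = 1145
Verification: 423² + 1064² = 178929 + 1132096 = 1311025 = 1145² ✓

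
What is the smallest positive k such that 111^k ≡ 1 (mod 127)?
14

127 is prime, so ord(111) divides φ(127) = 126.
Divisors of 126: 1, 2, 3, 6, 7, 9, 14, 18, 21, 42, 63, 126.
Repeated squaring: 111^1 ≡ 111, 111^2 ≡ 2, 111^4 ≡ 4, 111^8 ≡ 16, 111^16 ≡ 2, 111^32 ≡ 4, 111^64 ≡ 16 (mod 127).
Test 111^d mod 127 for each divisor d in increasing order:
111^1 ≡ 111
111^2 ≡ 2
111^3 = 111^2·111^1 ≡ 95
111^6 = 111^4·111^2 ≡ 8
111^7 = 111^4·111^2·111^1 ≡ 126
111^9 = 111^8·111^1 ≡ 125
111^14 = 111^8·111^4·111^2 ≡ 1  ← first divisor giving 1
The order is 14.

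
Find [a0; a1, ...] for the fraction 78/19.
[4; 9, 2]

Euclidean algorithm steps:
78 = 4 × 19 + 2
19 = 9 × 2 + 1
2 = 2 × 1 + 0
Continued fraction: [4; 9, 2]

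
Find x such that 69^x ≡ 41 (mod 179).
153

Baby-step giant-step with step n = ⌈√179⌉ = 14.
Baby steps 69^j mod 179 (j:value) for j=0..13: 0:1, 1:69, 2:107, 3:44, 4:172, 5:54, 6:146, 7:50, 8:49, 9:159, 10:52, 11:8, 12:15, 13:140.
Giant-step multiplier: 69^(-14) ≡ 69^(178-14) = 69^164 ≡ 149 (mod 179).
Giant steps γ_i = 41·149^i mod 179: γ_0=41, γ_1=23, γ_2=26, γ_3=115, γ_4=130, γ_5=38, γ_6=113, γ_7=11, γ_8=28, γ_9=55, γ_10=140 (in table at j=13).
x = i·n + j = 10·14 + 13 = 153.
Check: 69^153 ≡ 41 (mod 179).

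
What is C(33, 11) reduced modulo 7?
6

Using Lucas' theorem:
Write n=33 and k=11 in base 7:
n in base 7: [4, 5]
k in base 7: [1, 4]
C(33,11) mod 7 = ∏ C(n_i, k_i) mod 7
Digit binomials (mod 7): C(4,1) = 4; C(5,4) = 5
Product: 4 × 5 = 20 ≡ 6 (mod 7)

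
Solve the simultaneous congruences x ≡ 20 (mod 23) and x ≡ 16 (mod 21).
457

Using Chinese Remainder Theorem:
M = 23 × 21 = 483
M1 = 21, M2 = 23
y1 = 21^(-1) mod 23 = 11
y2 = 23^(-1) mod 21 = 11
x = (20×21×11 + 16×23×11) mod 483 = 457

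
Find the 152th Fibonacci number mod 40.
29

Matrix identity: Q^n = [[F_(n+1), F_n], [F_n, F_(n-1)]] with Q = [[1,1],[1,0]].
n = 152 = 10011000₂. Square-and-multiply, entries mod 40:
Q^1 = [[1,1],[1,0]]
Q^2 = (Q^1)² = [[2,1],[1,1]]
Q^4 = (Q^2)² = [[5,3],[3,2]]
Q^9 = (Q^4)²·Q = [[15,34],[34,21]]
Q^19 = (Q^9)²·Q = [[5,21],[21,24]]
Q^38 = (Q^19)² = [[26,9],[9,17]]
Q^76 = (Q^38)² = [[37,27],[27,10]]
Q^152 = (Q^76)² = [[18,29],[29,29]]
F_152 mod 40 = Q^152[0][1] = 29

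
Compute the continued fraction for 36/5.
[7; 5]

Euclidean algorithm steps:
36 = 7 × 5 + 1
5 = 5 × 1 + 0
Continued fraction: [7; 5]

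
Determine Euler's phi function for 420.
96

420 = 2^2 × 3 × 5 × 7
φ(n) = n × ∏(1 - 1/p) for each prime p dividing n
φ(420) = 420 × (1 - 1/2) × (1 - 1/3) × (1 - 1/5) × (1 - 1/7) = 96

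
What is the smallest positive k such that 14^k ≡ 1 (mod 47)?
23

47 is prime, so ord(14) divides φ(47) = 46.
Divisors of 46: 1, 2, 23, 46.
Repeated squaring: 14^1 ≡ 14, 14^2 ≡ 8, 14^4 ≡ 17, 14^8 ≡ 7, 14^16 ≡ 2, 14^32 ≡ 4 (mod 47).
Test 14^d mod 47 for each divisor d in increasing order:
14^1 ≡ 14
14^2 ≡ 8
14^23 = 14^16·14^4·14^2·14^1 ≡ 1  ← first divisor giving 1
The order is 23.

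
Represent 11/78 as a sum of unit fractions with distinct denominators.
1/8 + 1/63 + 1/6552

Greedy algorithm:
11/78: ceiling(78/11) = 8, use 1/8
5/312: ceiling(312/5) = 63, use 1/63
1/6552: ceiling(6552/1) = 6552, use 1/6552
Result: 11/78 = 1/8 + 1/63 + 1/6552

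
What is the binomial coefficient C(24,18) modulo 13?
7

Using Lucas' theorem:
Write n=24 and k=18 in base 13:
n in base 13: [1, 11]
k in base 13: [1, 5]
C(24,18) mod 13 = ∏ C(n_i, k_i) mod 13
Digit binomials (mod 13): C(1,1) = 1; C(11,5) = 462 ≡ 7
Product: 1 × 7 = 7 ≡ 7 (mod 13)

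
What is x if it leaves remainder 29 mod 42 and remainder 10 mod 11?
197

Using Chinese Remainder Theorem:
M = 42 × 11 = 462
M1 = 11, M2 = 42
y1 = 11^(-1) mod 42 = 23
y2 = 42^(-1) mod 11 = 5
x = (29×11×23 + 10×42×5) mod 462 = 197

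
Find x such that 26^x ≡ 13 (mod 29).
26

Baby-step giant-step with step n = ⌈√29⌉ = 6.
Baby steps 26^j mod 29 (j:value) for j=0..5: 0:1, 1:26, 2:9, 3:2, 4:23, 5:18.
Giant-step multiplier: 26^(-6) ≡ 26^(28-6) = 26^22 ≡ 22 (mod 29).
Giant steps γ_i = 13·22^i mod 29: γ_0=13, γ_1=25, γ_2=28, γ_3=7, γ_4=9 (in table at j=2).
x = i·n + j = 4·6 + 2 = 26.
Check: 26^26 ≡ 13 (mod 29).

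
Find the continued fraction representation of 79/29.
[2; 1, 2, 1, 1, 1, 2]

Euclidean algorithm steps:
79 = 2 × 29 + 21
29 = 1 × 21 + 8
21 = 2 × 8 + 5
8 = 1 × 5 + 3
5 = 1 × 3 + 2
3 = 1 × 2 + 1
2 = 2 × 1 + 0
Continued fraction: [2; 1, 2, 1, 1, 1, 2]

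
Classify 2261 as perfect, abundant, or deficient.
deficient

Proper divisors of 2261: sum = 1 + 7 + 17 + 19 + 119 + 133 + 323 = 619
Since 619 < 2261, 2261 is deficient.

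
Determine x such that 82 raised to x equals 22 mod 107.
29

Baby-step giant-step with step n = ⌈√107⌉ = 11.
Baby steps 82^j mod 107 (j:value) for j=0..10: 0:1, 1:82, 2:90, 3:104, 4:75, 5:51, 6:9, 7:96, 8:61, 9:80, 10:33.
Giant-step multiplier: 82^(-11) ≡ 82^(106-11) = 82^95 ≡ 38 (mod 107).
Giant steps γ_i = 22·38^i mod 107: γ_0=22, γ_1=87, γ_2=96 (in table at j=7).
x = i·n + j = 2·11 + 7 = 29.
Check: 82^29 ≡ 22 (mod 107).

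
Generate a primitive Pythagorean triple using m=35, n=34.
(69, 2380, 2381)

Euclid's formula: a = m² - n², b = 2mn, c = m² + n²
m = 35, n = 34
a = 35² - 34² = 1225 - 1156 = 69
b = 2 × 35 × 34 = 2380
c = 35² + 34² = 1225 + 1156 = 2381
Verification: 69² + 2380² = 4761 + 5664400 = 5669161 = 2381² ✓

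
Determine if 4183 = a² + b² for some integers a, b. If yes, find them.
Not possible

Factorization: 4183 = 47 × 89
By Fermat: n is sum of two squares iff every prime p ≡ 3 (mod 4) appears to even power.
Prime(s) ≡ 3 (mod 4) with odd exponent: [(47, 1)]
Therefore 4183 cannot be expressed as a² + b².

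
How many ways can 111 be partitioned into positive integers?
679903203

p(n) counts ways to write n as a sum of positive integers (order ignored).
Euler's pentagonal recurrence: p(k) = p(k-1) + p(k-2) - p(k-5) - p(k-7) + p(k-12) + p(k-15) - ... (offsets j(3j∓1)/2, signs ++--, p(0)=1, p(<0)=0).
DP table for k = 0..110: p(0)=1, p(1)=1, p(2)=2, p(3)=3, p(4)=5, p(5)=7, p(6)=11, p(7)=15, p(8)=22, p(9)=30, p(10)=42, p(11)=56, p(12)=77, p(13)=101, p(14)=135, p(15)=176, p(16)=231, p(17)=297, p(18)=385, p(19)=490, p(20)=627, p(21)=792, p(22)=1002, p(23)=1255, p(24)=1575, p(25)=1958, p(26)=2436, p(27)=3010, p(28)=3718, p(29)=4565, p(30)=5604, p(31)=6842, p(32)=8349, p(33)=10143, p(34)=12310, p(35)=14883, p(36)=17977, p(37)=21637, p(38)=26015, p(39)=31185, p(40)=37338, p(41)=44583, p(42)=53174, p(43)=63261, p(44)=75175, p(45)=89134, p(46)=105558, p(47)=124754, p(48)=147273, p(49)=173525, p(50)=204226, p(51)=239943, p(52)=281589, p(53)=329931, p(54)=386155, p(55)=451276, p(56)=526823, p(57)=614154, p(58)=715220, p(59)=831820, p(60)=966467, p(61)=1121505, p(62)=1300156, p(63)=1505499, p(64)=1741630, p(65)=2012558, p(66)=2323520, p(67)=2679689, p(68)=3087735, p(69)=3554345, p(70)=4087968, p(71)=4697205, p(72)=5392783, p(73)=6185689, p(74)=7089500, p(75)=8118264, p(76)=9289091, p(77)=10619863, p(78)=12132164, p(79)=13848650, p(80)=15796476, p(81)=18004327, p(82)=20506255, p(83)=23338469, p(84)=26543660, p(85)=30167357, p(86)=34262962, p(87)=38887673, p(88)=44108109, p(89)=49995925, p(90)=56634173, p(91)=64112359, p(92)=72533807, p(93)=82010177, p(94)=92669720, p(95)=104651419, p(96)=118114304, p(97)=133230930, p(98)=150198136, p(99)=169229875, p(100)=190569292, p(101)=214481126, p(102)=241265379, p(103)=271248950, p(104)=304801365, p(105)=342325709, p(106)=384276336, p(107)=431149389, p(108)=483502844, p(109)=541946240, p(110)=607163746.
Final step: p(111) = p(110) + p(109) - p(106) - p(104) + p(99) + p(96) - p(89) - p(85) + p(76) + p(71) - p(60) - p(54) + p(41) + p(34) - p(19) - p(11)
= 607163746 + 541946240 - 384276336 - 304801365 + 169229875 + 118114304 - 49995925 - 30167357 + 9289091 + 4697205 - 966467 - 386155 + 44583 + 12310 - 490 - 56
= 679903203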